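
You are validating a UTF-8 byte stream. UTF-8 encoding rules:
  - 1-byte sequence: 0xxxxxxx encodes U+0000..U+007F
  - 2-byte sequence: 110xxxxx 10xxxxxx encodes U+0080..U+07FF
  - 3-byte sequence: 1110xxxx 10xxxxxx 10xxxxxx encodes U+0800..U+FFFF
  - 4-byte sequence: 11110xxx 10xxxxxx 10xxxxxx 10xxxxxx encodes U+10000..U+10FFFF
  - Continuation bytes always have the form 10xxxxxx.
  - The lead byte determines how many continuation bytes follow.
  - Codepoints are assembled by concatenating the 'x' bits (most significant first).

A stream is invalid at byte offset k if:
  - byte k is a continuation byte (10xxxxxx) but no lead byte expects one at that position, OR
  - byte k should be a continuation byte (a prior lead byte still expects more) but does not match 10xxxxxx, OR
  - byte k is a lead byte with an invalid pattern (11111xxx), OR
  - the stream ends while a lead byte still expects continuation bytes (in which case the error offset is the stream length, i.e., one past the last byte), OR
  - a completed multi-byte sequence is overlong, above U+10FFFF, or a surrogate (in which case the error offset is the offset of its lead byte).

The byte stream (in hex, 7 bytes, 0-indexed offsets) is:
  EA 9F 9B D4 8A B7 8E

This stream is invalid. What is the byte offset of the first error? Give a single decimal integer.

Byte[0]=EA: 3-byte lead, need 2 cont bytes. acc=0xA
Byte[1]=9F: continuation. acc=(acc<<6)|0x1F=0x29F
Byte[2]=9B: continuation. acc=(acc<<6)|0x1B=0xA7DB
Completed: cp=U+A7DB (starts at byte 0)
Byte[3]=D4: 2-byte lead, need 1 cont bytes. acc=0x14
Byte[4]=8A: continuation. acc=(acc<<6)|0x0A=0x50A
Completed: cp=U+050A (starts at byte 3)
Byte[5]=B7: INVALID lead byte (not 0xxx/110x/1110/11110)

Answer: 5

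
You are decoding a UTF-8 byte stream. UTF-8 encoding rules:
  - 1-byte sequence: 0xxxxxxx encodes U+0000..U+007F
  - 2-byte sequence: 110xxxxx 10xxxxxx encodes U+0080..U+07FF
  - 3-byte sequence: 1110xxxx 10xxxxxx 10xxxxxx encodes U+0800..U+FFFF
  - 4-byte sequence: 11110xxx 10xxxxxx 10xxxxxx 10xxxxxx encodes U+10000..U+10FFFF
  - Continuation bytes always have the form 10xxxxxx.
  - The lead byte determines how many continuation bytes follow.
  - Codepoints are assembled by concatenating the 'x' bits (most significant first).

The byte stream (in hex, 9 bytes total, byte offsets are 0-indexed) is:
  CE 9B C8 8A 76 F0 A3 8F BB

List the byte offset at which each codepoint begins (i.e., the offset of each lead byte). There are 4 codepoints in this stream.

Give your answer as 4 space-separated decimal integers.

Answer: 0 2 4 5

Derivation:
Byte[0]=CE: 2-byte lead, need 1 cont bytes. acc=0xE
Byte[1]=9B: continuation. acc=(acc<<6)|0x1B=0x39B
Completed: cp=U+039B (starts at byte 0)
Byte[2]=C8: 2-byte lead, need 1 cont bytes. acc=0x8
Byte[3]=8A: continuation. acc=(acc<<6)|0x0A=0x20A
Completed: cp=U+020A (starts at byte 2)
Byte[4]=76: 1-byte ASCII. cp=U+0076
Byte[5]=F0: 4-byte lead, need 3 cont bytes. acc=0x0
Byte[6]=A3: continuation. acc=(acc<<6)|0x23=0x23
Byte[7]=8F: continuation. acc=(acc<<6)|0x0F=0x8CF
Byte[8]=BB: continuation. acc=(acc<<6)|0x3B=0x233FB
Completed: cp=U+233FB (starts at byte 5)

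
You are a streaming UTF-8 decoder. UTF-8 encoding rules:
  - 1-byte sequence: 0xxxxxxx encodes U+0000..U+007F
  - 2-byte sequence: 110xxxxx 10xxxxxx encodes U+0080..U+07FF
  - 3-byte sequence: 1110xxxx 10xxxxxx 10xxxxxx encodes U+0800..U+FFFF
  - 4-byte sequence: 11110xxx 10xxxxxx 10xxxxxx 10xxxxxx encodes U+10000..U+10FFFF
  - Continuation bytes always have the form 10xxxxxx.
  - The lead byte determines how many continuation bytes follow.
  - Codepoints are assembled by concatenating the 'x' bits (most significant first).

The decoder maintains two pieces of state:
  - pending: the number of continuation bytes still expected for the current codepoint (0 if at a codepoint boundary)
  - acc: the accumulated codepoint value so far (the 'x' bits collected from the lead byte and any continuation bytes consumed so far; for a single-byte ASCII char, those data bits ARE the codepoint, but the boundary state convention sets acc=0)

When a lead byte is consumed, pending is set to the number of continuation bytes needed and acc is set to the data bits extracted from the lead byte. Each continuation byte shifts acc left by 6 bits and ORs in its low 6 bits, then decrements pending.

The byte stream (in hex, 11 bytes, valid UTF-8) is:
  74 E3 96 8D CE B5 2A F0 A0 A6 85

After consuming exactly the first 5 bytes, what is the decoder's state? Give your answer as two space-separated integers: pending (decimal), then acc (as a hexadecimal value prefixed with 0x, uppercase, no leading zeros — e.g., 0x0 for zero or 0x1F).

Answer: 1 0xE

Derivation:
Byte[0]=74: 1-byte. pending=0, acc=0x0
Byte[1]=E3: 3-byte lead. pending=2, acc=0x3
Byte[2]=96: continuation. acc=(acc<<6)|0x16=0xD6, pending=1
Byte[3]=8D: continuation. acc=(acc<<6)|0x0D=0x358D, pending=0
Byte[4]=CE: 2-byte lead. pending=1, acc=0xE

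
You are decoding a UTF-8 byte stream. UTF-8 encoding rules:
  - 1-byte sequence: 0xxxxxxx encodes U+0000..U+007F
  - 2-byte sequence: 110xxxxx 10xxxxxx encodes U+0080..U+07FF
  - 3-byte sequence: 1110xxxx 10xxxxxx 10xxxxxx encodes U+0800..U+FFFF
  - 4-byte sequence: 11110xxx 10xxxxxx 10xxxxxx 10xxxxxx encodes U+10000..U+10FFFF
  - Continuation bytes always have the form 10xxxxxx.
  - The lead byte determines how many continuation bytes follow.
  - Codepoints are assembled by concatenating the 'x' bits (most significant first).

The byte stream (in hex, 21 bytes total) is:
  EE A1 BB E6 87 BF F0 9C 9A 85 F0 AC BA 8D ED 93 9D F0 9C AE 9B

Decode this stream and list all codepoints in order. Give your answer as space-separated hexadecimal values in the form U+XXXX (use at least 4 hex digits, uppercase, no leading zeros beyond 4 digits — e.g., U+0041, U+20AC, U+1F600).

Byte[0]=EE: 3-byte lead, need 2 cont bytes. acc=0xE
Byte[1]=A1: continuation. acc=(acc<<6)|0x21=0x3A1
Byte[2]=BB: continuation. acc=(acc<<6)|0x3B=0xE87B
Completed: cp=U+E87B (starts at byte 0)
Byte[3]=E6: 3-byte lead, need 2 cont bytes. acc=0x6
Byte[4]=87: continuation. acc=(acc<<6)|0x07=0x187
Byte[5]=BF: continuation. acc=(acc<<6)|0x3F=0x61FF
Completed: cp=U+61FF (starts at byte 3)
Byte[6]=F0: 4-byte lead, need 3 cont bytes. acc=0x0
Byte[7]=9C: continuation. acc=(acc<<6)|0x1C=0x1C
Byte[8]=9A: continuation. acc=(acc<<6)|0x1A=0x71A
Byte[9]=85: continuation. acc=(acc<<6)|0x05=0x1C685
Completed: cp=U+1C685 (starts at byte 6)
Byte[10]=F0: 4-byte lead, need 3 cont bytes. acc=0x0
Byte[11]=AC: continuation. acc=(acc<<6)|0x2C=0x2C
Byte[12]=BA: continuation. acc=(acc<<6)|0x3A=0xB3A
Byte[13]=8D: continuation. acc=(acc<<6)|0x0D=0x2CE8D
Completed: cp=U+2CE8D (starts at byte 10)
Byte[14]=ED: 3-byte lead, need 2 cont bytes. acc=0xD
Byte[15]=93: continuation. acc=(acc<<6)|0x13=0x353
Byte[16]=9D: continuation. acc=(acc<<6)|0x1D=0xD4DD
Completed: cp=U+D4DD (starts at byte 14)
Byte[17]=F0: 4-byte lead, need 3 cont bytes. acc=0x0
Byte[18]=9C: continuation. acc=(acc<<6)|0x1C=0x1C
Byte[19]=AE: continuation. acc=(acc<<6)|0x2E=0x72E
Byte[20]=9B: continuation. acc=(acc<<6)|0x1B=0x1CB9B
Completed: cp=U+1CB9B (starts at byte 17)

Answer: U+E87B U+61FF U+1C685 U+2CE8D U+D4DD U+1CB9B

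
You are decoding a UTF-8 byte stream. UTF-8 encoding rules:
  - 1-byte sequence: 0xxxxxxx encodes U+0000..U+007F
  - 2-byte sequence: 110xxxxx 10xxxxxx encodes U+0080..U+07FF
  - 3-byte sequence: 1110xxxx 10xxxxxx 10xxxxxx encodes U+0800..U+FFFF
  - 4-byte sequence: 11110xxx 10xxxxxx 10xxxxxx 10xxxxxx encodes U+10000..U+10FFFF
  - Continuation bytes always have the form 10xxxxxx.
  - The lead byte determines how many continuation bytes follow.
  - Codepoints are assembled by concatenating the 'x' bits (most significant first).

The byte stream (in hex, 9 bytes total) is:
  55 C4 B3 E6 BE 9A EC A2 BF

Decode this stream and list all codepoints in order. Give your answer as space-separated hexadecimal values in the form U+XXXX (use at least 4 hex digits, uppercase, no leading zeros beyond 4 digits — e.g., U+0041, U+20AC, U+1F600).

Byte[0]=55: 1-byte ASCII. cp=U+0055
Byte[1]=C4: 2-byte lead, need 1 cont bytes. acc=0x4
Byte[2]=B3: continuation. acc=(acc<<6)|0x33=0x133
Completed: cp=U+0133 (starts at byte 1)
Byte[3]=E6: 3-byte lead, need 2 cont bytes. acc=0x6
Byte[4]=BE: continuation. acc=(acc<<6)|0x3E=0x1BE
Byte[5]=9A: continuation. acc=(acc<<6)|0x1A=0x6F9A
Completed: cp=U+6F9A (starts at byte 3)
Byte[6]=EC: 3-byte lead, need 2 cont bytes. acc=0xC
Byte[7]=A2: continuation. acc=(acc<<6)|0x22=0x322
Byte[8]=BF: continuation. acc=(acc<<6)|0x3F=0xC8BF
Completed: cp=U+C8BF (starts at byte 6)

Answer: U+0055 U+0133 U+6F9A U+C8BF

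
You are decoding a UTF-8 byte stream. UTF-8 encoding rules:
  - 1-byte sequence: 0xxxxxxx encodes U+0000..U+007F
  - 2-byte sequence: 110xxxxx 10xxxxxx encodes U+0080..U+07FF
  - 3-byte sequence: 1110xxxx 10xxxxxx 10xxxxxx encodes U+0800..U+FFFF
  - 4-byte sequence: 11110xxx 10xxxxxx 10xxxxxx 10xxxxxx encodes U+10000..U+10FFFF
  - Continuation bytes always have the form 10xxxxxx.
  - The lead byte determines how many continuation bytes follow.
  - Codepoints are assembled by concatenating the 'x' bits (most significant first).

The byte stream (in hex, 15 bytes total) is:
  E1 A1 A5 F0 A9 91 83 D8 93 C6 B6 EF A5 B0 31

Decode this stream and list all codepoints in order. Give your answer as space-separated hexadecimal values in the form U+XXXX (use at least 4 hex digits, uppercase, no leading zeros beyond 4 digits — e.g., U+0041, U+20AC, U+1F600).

Byte[0]=E1: 3-byte lead, need 2 cont bytes. acc=0x1
Byte[1]=A1: continuation. acc=(acc<<6)|0x21=0x61
Byte[2]=A5: continuation. acc=(acc<<6)|0x25=0x1865
Completed: cp=U+1865 (starts at byte 0)
Byte[3]=F0: 4-byte lead, need 3 cont bytes. acc=0x0
Byte[4]=A9: continuation. acc=(acc<<6)|0x29=0x29
Byte[5]=91: continuation. acc=(acc<<6)|0x11=0xA51
Byte[6]=83: continuation. acc=(acc<<6)|0x03=0x29443
Completed: cp=U+29443 (starts at byte 3)
Byte[7]=D8: 2-byte lead, need 1 cont bytes. acc=0x18
Byte[8]=93: continuation. acc=(acc<<6)|0x13=0x613
Completed: cp=U+0613 (starts at byte 7)
Byte[9]=C6: 2-byte lead, need 1 cont bytes. acc=0x6
Byte[10]=B6: continuation. acc=(acc<<6)|0x36=0x1B6
Completed: cp=U+01B6 (starts at byte 9)
Byte[11]=EF: 3-byte lead, need 2 cont bytes. acc=0xF
Byte[12]=A5: continuation. acc=(acc<<6)|0x25=0x3E5
Byte[13]=B0: continuation. acc=(acc<<6)|0x30=0xF970
Completed: cp=U+F970 (starts at byte 11)
Byte[14]=31: 1-byte ASCII. cp=U+0031

Answer: U+1865 U+29443 U+0613 U+01B6 U+F970 U+0031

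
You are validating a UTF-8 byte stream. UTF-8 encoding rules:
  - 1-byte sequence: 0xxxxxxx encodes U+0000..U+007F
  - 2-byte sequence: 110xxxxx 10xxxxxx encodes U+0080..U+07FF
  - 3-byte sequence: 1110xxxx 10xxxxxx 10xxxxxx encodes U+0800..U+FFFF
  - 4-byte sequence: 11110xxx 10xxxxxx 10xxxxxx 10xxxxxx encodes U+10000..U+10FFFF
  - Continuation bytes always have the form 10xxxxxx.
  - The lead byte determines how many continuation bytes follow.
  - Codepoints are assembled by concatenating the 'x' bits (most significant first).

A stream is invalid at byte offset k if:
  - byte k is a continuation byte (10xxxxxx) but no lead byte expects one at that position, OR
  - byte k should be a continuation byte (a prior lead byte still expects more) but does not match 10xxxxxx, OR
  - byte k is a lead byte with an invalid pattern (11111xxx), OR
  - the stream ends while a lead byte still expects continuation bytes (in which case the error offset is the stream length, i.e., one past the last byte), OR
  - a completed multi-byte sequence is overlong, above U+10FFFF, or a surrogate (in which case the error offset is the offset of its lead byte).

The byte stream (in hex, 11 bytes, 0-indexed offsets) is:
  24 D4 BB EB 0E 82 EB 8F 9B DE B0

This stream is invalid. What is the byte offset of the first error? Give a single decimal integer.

Answer: 4

Derivation:
Byte[0]=24: 1-byte ASCII. cp=U+0024
Byte[1]=D4: 2-byte lead, need 1 cont bytes. acc=0x14
Byte[2]=BB: continuation. acc=(acc<<6)|0x3B=0x53B
Completed: cp=U+053B (starts at byte 1)
Byte[3]=EB: 3-byte lead, need 2 cont bytes. acc=0xB
Byte[4]=0E: expected 10xxxxxx continuation. INVALID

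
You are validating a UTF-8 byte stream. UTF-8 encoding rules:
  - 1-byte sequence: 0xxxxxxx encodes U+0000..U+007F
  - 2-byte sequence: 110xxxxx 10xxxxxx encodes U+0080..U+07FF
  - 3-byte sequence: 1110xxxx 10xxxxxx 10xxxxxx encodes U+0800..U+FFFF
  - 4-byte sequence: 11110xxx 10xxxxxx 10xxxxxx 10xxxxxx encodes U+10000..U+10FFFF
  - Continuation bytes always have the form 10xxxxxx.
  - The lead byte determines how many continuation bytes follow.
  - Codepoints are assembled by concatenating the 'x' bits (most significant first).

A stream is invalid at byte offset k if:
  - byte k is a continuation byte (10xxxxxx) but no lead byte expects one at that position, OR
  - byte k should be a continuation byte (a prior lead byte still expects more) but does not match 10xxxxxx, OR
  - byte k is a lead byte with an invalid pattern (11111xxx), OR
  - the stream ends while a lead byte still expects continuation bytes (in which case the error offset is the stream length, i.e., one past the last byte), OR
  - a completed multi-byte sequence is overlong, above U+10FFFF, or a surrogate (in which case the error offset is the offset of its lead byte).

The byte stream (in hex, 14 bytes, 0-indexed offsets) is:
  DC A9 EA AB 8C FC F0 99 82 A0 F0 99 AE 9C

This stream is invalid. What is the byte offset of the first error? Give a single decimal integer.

Answer: 5

Derivation:
Byte[0]=DC: 2-byte lead, need 1 cont bytes. acc=0x1C
Byte[1]=A9: continuation. acc=(acc<<6)|0x29=0x729
Completed: cp=U+0729 (starts at byte 0)
Byte[2]=EA: 3-byte lead, need 2 cont bytes. acc=0xA
Byte[3]=AB: continuation. acc=(acc<<6)|0x2B=0x2AB
Byte[4]=8C: continuation. acc=(acc<<6)|0x0C=0xAACC
Completed: cp=U+AACC (starts at byte 2)
Byte[5]=FC: INVALID lead byte (not 0xxx/110x/1110/11110)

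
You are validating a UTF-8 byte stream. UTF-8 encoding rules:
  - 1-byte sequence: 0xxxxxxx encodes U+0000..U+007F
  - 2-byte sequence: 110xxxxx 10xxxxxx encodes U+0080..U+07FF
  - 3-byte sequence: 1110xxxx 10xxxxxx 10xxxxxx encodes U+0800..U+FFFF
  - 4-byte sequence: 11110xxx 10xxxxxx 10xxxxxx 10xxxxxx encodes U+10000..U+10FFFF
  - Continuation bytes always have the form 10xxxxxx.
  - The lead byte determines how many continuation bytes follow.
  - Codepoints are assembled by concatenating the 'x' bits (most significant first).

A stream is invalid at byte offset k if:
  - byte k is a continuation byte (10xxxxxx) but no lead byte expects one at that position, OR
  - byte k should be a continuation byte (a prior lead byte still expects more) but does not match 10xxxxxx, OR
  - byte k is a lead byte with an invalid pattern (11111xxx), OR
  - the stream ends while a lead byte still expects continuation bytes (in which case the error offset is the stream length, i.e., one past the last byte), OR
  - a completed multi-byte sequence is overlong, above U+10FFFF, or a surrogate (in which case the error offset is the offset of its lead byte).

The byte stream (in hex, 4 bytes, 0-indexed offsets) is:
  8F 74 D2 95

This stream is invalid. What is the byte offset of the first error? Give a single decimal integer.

Answer: 0

Derivation:
Byte[0]=8F: INVALID lead byte (not 0xxx/110x/1110/11110)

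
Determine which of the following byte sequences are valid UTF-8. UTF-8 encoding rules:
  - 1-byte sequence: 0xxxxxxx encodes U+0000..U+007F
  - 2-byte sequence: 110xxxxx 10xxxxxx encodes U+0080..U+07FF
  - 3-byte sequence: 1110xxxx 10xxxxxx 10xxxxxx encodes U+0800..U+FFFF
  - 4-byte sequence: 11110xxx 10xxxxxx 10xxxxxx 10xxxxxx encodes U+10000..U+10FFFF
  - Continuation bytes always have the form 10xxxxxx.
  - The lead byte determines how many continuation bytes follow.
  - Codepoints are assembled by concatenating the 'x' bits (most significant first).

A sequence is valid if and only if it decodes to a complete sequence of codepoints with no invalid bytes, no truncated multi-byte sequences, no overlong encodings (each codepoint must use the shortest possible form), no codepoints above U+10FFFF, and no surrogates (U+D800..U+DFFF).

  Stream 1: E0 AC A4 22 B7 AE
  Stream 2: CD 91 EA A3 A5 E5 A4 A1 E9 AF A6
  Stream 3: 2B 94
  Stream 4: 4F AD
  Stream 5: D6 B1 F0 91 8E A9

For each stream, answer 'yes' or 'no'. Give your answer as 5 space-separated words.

Stream 1: error at byte offset 4. INVALID
Stream 2: decodes cleanly. VALID
Stream 3: error at byte offset 1. INVALID
Stream 4: error at byte offset 1. INVALID
Stream 5: decodes cleanly. VALID

Answer: no yes no no yes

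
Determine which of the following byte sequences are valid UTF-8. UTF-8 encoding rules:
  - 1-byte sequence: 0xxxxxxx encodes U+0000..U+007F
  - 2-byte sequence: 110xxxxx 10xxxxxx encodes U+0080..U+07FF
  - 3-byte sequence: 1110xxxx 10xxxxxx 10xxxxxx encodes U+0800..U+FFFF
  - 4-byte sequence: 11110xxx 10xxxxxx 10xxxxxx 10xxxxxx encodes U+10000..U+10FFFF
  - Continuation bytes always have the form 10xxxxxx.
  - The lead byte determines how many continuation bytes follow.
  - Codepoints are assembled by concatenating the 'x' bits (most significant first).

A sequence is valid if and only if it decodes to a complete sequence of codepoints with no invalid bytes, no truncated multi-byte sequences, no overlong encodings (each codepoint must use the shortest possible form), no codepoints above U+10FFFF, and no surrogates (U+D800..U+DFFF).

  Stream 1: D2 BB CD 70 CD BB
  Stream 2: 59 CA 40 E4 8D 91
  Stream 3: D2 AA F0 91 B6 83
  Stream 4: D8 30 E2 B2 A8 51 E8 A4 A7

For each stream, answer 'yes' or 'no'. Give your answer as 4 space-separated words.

Answer: no no yes no

Derivation:
Stream 1: error at byte offset 3. INVALID
Stream 2: error at byte offset 2. INVALID
Stream 3: decodes cleanly. VALID
Stream 4: error at byte offset 1. INVALID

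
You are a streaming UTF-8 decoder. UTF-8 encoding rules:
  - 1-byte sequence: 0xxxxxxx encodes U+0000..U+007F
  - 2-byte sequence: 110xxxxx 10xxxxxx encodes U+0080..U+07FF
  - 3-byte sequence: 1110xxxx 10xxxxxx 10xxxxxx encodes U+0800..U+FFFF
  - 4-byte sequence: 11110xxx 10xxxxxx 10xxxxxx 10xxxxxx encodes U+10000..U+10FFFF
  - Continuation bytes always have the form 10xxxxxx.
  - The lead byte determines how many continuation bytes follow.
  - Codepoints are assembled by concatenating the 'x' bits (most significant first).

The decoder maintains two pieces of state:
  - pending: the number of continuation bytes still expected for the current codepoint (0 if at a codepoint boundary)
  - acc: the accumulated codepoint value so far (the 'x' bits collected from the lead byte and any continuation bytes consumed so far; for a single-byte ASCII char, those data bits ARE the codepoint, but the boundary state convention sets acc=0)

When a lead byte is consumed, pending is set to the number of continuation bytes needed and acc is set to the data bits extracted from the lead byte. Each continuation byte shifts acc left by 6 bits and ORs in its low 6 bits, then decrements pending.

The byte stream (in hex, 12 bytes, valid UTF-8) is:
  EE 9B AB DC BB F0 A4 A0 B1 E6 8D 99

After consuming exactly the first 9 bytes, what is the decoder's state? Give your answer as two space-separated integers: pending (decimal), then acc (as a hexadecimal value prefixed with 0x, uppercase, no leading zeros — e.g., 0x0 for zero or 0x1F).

Answer: 0 0x24831

Derivation:
Byte[0]=EE: 3-byte lead. pending=2, acc=0xE
Byte[1]=9B: continuation. acc=(acc<<6)|0x1B=0x39B, pending=1
Byte[2]=AB: continuation. acc=(acc<<6)|0x2B=0xE6EB, pending=0
Byte[3]=DC: 2-byte lead. pending=1, acc=0x1C
Byte[4]=BB: continuation. acc=(acc<<6)|0x3B=0x73B, pending=0
Byte[5]=F0: 4-byte lead. pending=3, acc=0x0
Byte[6]=A4: continuation. acc=(acc<<6)|0x24=0x24, pending=2
Byte[7]=A0: continuation. acc=(acc<<6)|0x20=0x920, pending=1
Byte[8]=B1: continuation. acc=(acc<<6)|0x31=0x24831, pending=0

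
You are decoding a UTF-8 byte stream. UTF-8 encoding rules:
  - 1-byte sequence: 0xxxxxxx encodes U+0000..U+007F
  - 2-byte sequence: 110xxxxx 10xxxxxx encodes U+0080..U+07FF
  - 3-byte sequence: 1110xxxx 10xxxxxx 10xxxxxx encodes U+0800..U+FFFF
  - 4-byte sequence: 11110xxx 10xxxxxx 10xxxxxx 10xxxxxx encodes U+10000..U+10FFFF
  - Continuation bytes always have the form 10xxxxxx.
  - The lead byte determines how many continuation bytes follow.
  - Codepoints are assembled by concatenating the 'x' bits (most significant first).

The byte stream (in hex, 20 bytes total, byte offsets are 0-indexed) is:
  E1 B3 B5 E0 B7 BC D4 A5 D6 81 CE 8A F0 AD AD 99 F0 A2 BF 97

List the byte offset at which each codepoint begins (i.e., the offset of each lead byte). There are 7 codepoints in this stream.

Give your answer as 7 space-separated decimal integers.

Byte[0]=E1: 3-byte lead, need 2 cont bytes. acc=0x1
Byte[1]=B3: continuation. acc=(acc<<6)|0x33=0x73
Byte[2]=B5: continuation. acc=(acc<<6)|0x35=0x1CF5
Completed: cp=U+1CF5 (starts at byte 0)
Byte[3]=E0: 3-byte lead, need 2 cont bytes. acc=0x0
Byte[4]=B7: continuation. acc=(acc<<6)|0x37=0x37
Byte[5]=BC: continuation. acc=(acc<<6)|0x3C=0xDFC
Completed: cp=U+0DFC (starts at byte 3)
Byte[6]=D4: 2-byte lead, need 1 cont bytes. acc=0x14
Byte[7]=A5: continuation. acc=(acc<<6)|0x25=0x525
Completed: cp=U+0525 (starts at byte 6)
Byte[8]=D6: 2-byte lead, need 1 cont bytes. acc=0x16
Byte[9]=81: continuation. acc=(acc<<6)|0x01=0x581
Completed: cp=U+0581 (starts at byte 8)
Byte[10]=CE: 2-byte lead, need 1 cont bytes. acc=0xE
Byte[11]=8A: continuation. acc=(acc<<6)|0x0A=0x38A
Completed: cp=U+038A (starts at byte 10)
Byte[12]=F0: 4-byte lead, need 3 cont bytes. acc=0x0
Byte[13]=AD: continuation. acc=(acc<<6)|0x2D=0x2D
Byte[14]=AD: continuation. acc=(acc<<6)|0x2D=0xB6D
Byte[15]=99: continuation. acc=(acc<<6)|0x19=0x2DB59
Completed: cp=U+2DB59 (starts at byte 12)
Byte[16]=F0: 4-byte lead, need 3 cont bytes. acc=0x0
Byte[17]=A2: continuation. acc=(acc<<6)|0x22=0x22
Byte[18]=BF: continuation. acc=(acc<<6)|0x3F=0x8BF
Byte[19]=97: continuation. acc=(acc<<6)|0x17=0x22FD7
Completed: cp=U+22FD7 (starts at byte 16)

Answer: 0 3 6 8 10 12 16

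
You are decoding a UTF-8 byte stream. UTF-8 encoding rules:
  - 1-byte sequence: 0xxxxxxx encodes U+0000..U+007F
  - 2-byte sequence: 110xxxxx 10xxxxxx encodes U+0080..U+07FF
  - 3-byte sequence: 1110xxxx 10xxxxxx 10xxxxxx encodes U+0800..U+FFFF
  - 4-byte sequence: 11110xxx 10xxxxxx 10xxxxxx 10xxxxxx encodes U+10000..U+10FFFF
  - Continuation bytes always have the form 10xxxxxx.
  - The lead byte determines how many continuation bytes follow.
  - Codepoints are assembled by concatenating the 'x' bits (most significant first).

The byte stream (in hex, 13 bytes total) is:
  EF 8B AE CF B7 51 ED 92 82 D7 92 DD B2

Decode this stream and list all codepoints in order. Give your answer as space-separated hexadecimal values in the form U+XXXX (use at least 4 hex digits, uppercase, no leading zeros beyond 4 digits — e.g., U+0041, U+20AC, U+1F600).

Byte[0]=EF: 3-byte lead, need 2 cont bytes. acc=0xF
Byte[1]=8B: continuation. acc=(acc<<6)|0x0B=0x3CB
Byte[2]=AE: continuation. acc=(acc<<6)|0x2E=0xF2EE
Completed: cp=U+F2EE (starts at byte 0)
Byte[3]=CF: 2-byte lead, need 1 cont bytes. acc=0xF
Byte[4]=B7: continuation. acc=(acc<<6)|0x37=0x3F7
Completed: cp=U+03F7 (starts at byte 3)
Byte[5]=51: 1-byte ASCII. cp=U+0051
Byte[6]=ED: 3-byte lead, need 2 cont bytes. acc=0xD
Byte[7]=92: continuation. acc=(acc<<6)|0x12=0x352
Byte[8]=82: continuation. acc=(acc<<6)|0x02=0xD482
Completed: cp=U+D482 (starts at byte 6)
Byte[9]=D7: 2-byte lead, need 1 cont bytes. acc=0x17
Byte[10]=92: continuation. acc=(acc<<6)|0x12=0x5D2
Completed: cp=U+05D2 (starts at byte 9)
Byte[11]=DD: 2-byte lead, need 1 cont bytes. acc=0x1D
Byte[12]=B2: continuation. acc=(acc<<6)|0x32=0x772
Completed: cp=U+0772 (starts at byte 11)

Answer: U+F2EE U+03F7 U+0051 U+D482 U+05D2 U+0772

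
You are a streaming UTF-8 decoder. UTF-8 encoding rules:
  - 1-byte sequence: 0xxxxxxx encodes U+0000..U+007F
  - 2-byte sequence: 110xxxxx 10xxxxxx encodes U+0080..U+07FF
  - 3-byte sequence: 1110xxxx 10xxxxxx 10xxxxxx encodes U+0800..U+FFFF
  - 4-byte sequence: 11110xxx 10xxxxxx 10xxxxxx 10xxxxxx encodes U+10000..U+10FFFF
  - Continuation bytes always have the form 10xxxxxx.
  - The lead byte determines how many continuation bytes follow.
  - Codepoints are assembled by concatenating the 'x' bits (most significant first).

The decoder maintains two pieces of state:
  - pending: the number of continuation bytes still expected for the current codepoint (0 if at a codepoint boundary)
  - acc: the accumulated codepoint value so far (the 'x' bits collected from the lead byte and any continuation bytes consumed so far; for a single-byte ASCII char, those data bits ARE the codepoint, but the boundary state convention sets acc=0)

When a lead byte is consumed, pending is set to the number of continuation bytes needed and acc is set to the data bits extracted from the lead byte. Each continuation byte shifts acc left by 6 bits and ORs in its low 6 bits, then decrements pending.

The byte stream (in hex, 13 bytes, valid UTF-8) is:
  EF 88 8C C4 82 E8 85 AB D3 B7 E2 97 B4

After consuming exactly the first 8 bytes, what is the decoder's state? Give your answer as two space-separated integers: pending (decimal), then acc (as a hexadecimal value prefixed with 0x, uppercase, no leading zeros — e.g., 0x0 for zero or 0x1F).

Byte[0]=EF: 3-byte lead. pending=2, acc=0xF
Byte[1]=88: continuation. acc=(acc<<6)|0x08=0x3C8, pending=1
Byte[2]=8C: continuation. acc=(acc<<6)|0x0C=0xF20C, pending=0
Byte[3]=C4: 2-byte lead. pending=1, acc=0x4
Byte[4]=82: continuation. acc=(acc<<6)|0x02=0x102, pending=0
Byte[5]=E8: 3-byte lead. pending=2, acc=0x8
Byte[6]=85: continuation. acc=(acc<<6)|0x05=0x205, pending=1
Byte[7]=AB: continuation. acc=(acc<<6)|0x2B=0x816B, pending=0

Answer: 0 0x816B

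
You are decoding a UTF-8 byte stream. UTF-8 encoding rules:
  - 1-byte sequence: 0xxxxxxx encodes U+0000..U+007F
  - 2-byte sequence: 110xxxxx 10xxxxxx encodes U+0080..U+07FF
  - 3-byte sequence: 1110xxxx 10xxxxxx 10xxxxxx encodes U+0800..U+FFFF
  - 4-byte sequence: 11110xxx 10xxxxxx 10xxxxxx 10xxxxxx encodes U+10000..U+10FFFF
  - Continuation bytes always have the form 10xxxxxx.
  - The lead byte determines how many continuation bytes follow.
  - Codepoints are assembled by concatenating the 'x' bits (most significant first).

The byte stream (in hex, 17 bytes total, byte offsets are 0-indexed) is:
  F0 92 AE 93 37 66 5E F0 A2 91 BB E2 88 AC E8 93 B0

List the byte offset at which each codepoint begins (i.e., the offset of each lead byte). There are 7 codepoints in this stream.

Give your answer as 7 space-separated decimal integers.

Answer: 0 4 5 6 7 11 14

Derivation:
Byte[0]=F0: 4-byte lead, need 3 cont bytes. acc=0x0
Byte[1]=92: continuation. acc=(acc<<6)|0x12=0x12
Byte[2]=AE: continuation. acc=(acc<<6)|0x2E=0x4AE
Byte[3]=93: continuation. acc=(acc<<6)|0x13=0x12B93
Completed: cp=U+12B93 (starts at byte 0)
Byte[4]=37: 1-byte ASCII. cp=U+0037
Byte[5]=66: 1-byte ASCII. cp=U+0066
Byte[6]=5E: 1-byte ASCII. cp=U+005E
Byte[7]=F0: 4-byte lead, need 3 cont bytes. acc=0x0
Byte[8]=A2: continuation. acc=(acc<<6)|0x22=0x22
Byte[9]=91: continuation. acc=(acc<<6)|0x11=0x891
Byte[10]=BB: continuation. acc=(acc<<6)|0x3B=0x2247B
Completed: cp=U+2247B (starts at byte 7)
Byte[11]=E2: 3-byte lead, need 2 cont bytes. acc=0x2
Byte[12]=88: continuation. acc=(acc<<6)|0x08=0x88
Byte[13]=AC: continuation. acc=(acc<<6)|0x2C=0x222C
Completed: cp=U+222C (starts at byte 11)
Byte[14]=E8: 3-byte lead, need 2 cont bytes. acc=0x8
Byte[15]=93: continuation. acc=(acc<<6)|0x13=0x213
Byte[16]=B0: continuation. acc=(acc<<6)|0x30=0x84F0
Completed: cp=U+84F0 (starts at byte 14)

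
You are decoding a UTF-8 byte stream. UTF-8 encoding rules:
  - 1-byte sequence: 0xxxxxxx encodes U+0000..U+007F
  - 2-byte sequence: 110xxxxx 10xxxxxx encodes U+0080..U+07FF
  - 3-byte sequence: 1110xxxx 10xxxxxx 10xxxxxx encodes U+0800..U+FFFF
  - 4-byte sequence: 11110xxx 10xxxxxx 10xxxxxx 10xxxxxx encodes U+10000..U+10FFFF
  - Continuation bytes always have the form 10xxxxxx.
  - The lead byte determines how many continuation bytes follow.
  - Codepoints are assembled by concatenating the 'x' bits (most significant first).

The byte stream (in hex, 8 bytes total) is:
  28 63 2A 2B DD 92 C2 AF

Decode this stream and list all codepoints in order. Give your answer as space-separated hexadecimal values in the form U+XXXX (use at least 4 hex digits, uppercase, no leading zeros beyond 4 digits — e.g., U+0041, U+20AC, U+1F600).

Byte[0]=28: 1-byte ASCII. cp=U+0028
Byte[1]=63: 1-byte ASCII. cp=U+0063
Byte[2]=2A: 1-byte ASCII. cp=U+002A
Byte[3]=2B: 1-byte ASCII. cp=U+002B
Byte[4]=DD: 2-byte lead, need 1 cont bytes. acc=0x1D
Byte[5]=92: continuation. acc=(acc<<6)|0x12=0x752
Completed: cp=U+0752 (starts at byte 4)
Byte[6]=C2: 2-byte lead, need 1 cont bytes. acc=0x2
Byte[7]=AF: continuation. acc=(acc<<6)|0x2F=0xAF
Completed: cp=U+00AF (starts at byte 6)

Answer: U+0028 U+0063 U+002A U+002B U+0752 U+00AF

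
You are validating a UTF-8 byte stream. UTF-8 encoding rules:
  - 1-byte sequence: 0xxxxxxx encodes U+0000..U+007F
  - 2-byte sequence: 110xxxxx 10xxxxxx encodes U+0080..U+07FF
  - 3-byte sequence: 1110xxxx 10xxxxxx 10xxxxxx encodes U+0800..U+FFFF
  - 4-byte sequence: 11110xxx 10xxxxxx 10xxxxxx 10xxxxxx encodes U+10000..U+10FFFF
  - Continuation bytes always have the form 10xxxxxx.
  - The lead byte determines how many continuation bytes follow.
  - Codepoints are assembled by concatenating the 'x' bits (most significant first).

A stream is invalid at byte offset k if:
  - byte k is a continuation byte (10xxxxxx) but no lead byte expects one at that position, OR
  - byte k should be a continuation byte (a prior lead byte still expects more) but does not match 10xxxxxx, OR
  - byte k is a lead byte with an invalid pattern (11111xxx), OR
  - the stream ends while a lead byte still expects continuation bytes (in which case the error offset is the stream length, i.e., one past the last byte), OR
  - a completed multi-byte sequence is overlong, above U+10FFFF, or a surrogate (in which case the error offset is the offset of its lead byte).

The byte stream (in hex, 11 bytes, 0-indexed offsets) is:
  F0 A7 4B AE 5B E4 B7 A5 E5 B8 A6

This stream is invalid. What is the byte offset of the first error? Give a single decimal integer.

Byte[0]=F0: 4-byte lead, need 3 cont bytes. acc=0x0
Byte[1]=A7: continuation. acc=(acc<<6)|0x27=0x27
Byte[2]=4B: expected 10xxxxxx continuation. INVALID

Answer: 2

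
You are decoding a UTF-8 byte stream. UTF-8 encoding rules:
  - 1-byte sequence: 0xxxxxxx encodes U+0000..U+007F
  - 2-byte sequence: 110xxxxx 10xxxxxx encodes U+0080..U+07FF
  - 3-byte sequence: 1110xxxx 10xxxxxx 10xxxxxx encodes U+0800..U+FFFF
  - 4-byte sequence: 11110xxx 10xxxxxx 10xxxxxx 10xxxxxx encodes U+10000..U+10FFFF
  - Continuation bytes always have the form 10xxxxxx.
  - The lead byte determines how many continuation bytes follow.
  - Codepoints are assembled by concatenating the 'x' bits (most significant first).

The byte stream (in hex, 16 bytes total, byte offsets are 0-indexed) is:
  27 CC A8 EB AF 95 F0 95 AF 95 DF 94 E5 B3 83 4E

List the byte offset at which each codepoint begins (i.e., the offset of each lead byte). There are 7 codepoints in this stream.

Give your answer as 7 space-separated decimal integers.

Answer: 0 1 3 6 10 12 15

Derivation:
Byte[0]=27: 1-byte ASCII. cp=U+0027
Byte[1]=CC: 2-byte lead, need 1 cont bytes. acc=0xC
Byte[2]=A8: continuation. acc=(acc<<6)|0x28=0x328
Completed: cp=U+0328 (starts at byte 1)
Byte[3]=EB: 3-byte lead, need 2 cont bytes. acc=0xB
Byte[4]=AF: continuation. acc=(acc<<6)|0x2F=0x2EF
Byte[5]=95: continuation. acc=(acc<<6)|0x15=0xBBD5
Completed: cp=U+BBD5 (starts at byte 3)
Byte[6]=F0: 4-byte lead, need 3 cont bytes. acc=0x0
Byte[7]=95: continuation. acc=(acc<<6)|0x15=0x15
Byte[8]=AF: continuation. acc=(acc<<6)|0x2F=0x56F
Byte[9]=95: continuation. acc=(acc<<6)|0x15=0x15BD5
Completed: cp=U+15BD5 (starts at byte 6)
Byte[10]=DF: 2-byte lead, need 1 cont bytes. acc=0x1F
Byte[11]=94: continuation. acc=(acc<<6)|0x14=0x7D4
Completed: cp=U+07D4 (starts at byte 10)
Byte[12]=E5: 3-byte lead, need 2 cont bytes. acc=0x5
Byte[13]=B3: continuation. acc=(acc<<6)|0x33=0x173
Byte[14]=83: continuation. acc=(acc<<6)|0x03=0x5CC3
Completed: cp=U+5CC3 (starts at byte 12)
Byte[15]=4E: 1-byte ASCII. cp=U+004E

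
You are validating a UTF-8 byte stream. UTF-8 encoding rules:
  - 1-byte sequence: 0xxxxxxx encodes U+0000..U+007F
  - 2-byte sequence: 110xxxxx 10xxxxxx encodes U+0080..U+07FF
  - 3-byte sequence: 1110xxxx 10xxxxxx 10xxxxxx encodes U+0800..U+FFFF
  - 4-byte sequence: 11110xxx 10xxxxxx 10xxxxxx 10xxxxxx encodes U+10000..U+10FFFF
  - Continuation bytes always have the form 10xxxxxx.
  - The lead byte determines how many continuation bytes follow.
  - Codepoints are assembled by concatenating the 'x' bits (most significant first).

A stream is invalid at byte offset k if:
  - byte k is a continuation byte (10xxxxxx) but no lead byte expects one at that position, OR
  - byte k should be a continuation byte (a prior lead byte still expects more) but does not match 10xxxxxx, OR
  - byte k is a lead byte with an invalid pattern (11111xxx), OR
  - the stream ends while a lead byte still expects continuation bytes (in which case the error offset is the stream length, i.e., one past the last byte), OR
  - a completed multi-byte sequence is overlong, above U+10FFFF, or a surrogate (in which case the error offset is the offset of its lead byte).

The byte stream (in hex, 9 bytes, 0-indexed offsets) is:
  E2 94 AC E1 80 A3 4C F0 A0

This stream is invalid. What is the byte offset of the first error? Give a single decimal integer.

Byte[0]=E2: 3-byte lead, need 2 cont bytes. acc=0x2
Byte[1]=94: continuation. acc=(acc<<6)|0x14=0x94
Byte[2]=AC: continuation. acc=(acc<<6)|0x2C=0x252C
Completed: cp=U+252C (starts at byte 0)
Byte[3]=E1: 3-byte lead, need 2 cont bytes. acc=0x1
Byte[4]=80: continuation. acc=(acc<<6)|0x00=0x40
Byte[5]=A3: continuation. acc=(acc<<6)|0x23=0x1023
Completed: cp=U+1023 (starts at byte 3)
Byte[6]=4C: 1-byte ASCII. cp=U+004C
Byte[7]=F0: 4-byte lead, need 3 cont bytes. acc=0x0
Byte[8]=A0: continuation. acc=(acc<<6)|0x20=0x20
Byte[9]: stream ended, expected continuation. INVALID

Answer: 9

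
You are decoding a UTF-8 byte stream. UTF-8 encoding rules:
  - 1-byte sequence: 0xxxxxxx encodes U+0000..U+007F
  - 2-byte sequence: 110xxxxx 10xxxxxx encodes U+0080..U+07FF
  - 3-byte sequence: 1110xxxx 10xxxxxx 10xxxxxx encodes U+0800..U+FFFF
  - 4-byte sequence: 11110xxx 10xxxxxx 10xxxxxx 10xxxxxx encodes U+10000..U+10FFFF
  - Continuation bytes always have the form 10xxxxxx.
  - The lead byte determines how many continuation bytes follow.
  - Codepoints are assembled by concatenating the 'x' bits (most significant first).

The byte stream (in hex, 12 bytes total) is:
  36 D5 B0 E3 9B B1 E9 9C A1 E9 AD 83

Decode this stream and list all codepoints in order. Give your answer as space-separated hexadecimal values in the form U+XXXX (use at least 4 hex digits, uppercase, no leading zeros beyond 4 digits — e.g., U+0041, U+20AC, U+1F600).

Answer: U+0036 U+0570 U+36F1 U+9721 U+9B43

Derivation:
Byte[0]=36: 1-byte ASCII. cp=U+0036
Byte[1]=D5: 2-byte lead, need 1 cont bytes. acc=0x15
Byte[2]=B0: continuation. acc=(acc<<6)|0x30=0x570
Completed: cp=U+0570 (starts at byte 1)
Byte[3]=E3: 3-byte lead, need 2 cont bytes. acc=0x3
Byte[4]=9B: continuation. acc=(acc<<6)|0x1B=0xDB
Byte[5]=B1: continuation. acc=(acc<<6)|0x31=0x36F1
Completed: cp=U+36F1 (starts at byte 3)
Byte[6]=E9: 3-byte lead, need 2 cont bytes. acc=0x9
Byte[7]=9C: continuation. acc=(acc<<6)|0x1C=0x25C
Byte[8]=A1: continuation. acc=(acc<<6)|0x21=0x9721
Completed: cp=U+9721 (starts at byte 6)
Byte[9]=E9: 3-byte lead, need 2 cont bytes. acc=0x9
Byte[10]=AD: continuation. acc=(acc<<6)|0x2D=0x26D
Byte[11]=83: continuation. acc=(acc<<6)|0x03=0x9B43
Completed: cp=U+9B43 (starts at byte 9)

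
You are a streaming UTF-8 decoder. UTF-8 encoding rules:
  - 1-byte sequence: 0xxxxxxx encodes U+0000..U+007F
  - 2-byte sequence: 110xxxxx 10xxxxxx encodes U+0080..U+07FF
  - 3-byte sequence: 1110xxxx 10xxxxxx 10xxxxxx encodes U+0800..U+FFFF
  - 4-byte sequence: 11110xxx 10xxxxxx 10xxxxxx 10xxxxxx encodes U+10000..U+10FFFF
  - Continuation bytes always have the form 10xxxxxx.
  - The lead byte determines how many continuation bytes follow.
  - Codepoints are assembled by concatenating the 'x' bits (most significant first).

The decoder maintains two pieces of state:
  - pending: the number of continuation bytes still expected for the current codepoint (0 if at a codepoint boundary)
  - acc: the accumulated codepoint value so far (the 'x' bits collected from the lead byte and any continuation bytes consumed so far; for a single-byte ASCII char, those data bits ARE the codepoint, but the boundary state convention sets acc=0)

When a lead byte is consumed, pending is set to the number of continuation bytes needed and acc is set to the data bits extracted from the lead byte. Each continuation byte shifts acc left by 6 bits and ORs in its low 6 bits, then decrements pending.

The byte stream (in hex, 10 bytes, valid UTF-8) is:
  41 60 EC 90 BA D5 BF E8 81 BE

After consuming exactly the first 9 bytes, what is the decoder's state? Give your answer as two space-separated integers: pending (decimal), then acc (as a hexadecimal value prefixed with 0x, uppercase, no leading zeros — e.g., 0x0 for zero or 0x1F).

Byte[0]=41: 1-byte. pending=0, acc=0x0
Byte[1]=60: 1-byte. pending=0, acc=0x0
Byte[2]=EC: 3-byte lead. pending=2, acc=0xC
Byte[3]=90: continuation. acc=(acc<<6)|0x10=0x310, pending=1
Byte[4]=BA: continuation. acc=(acc<<6)|0x3A=0xC43A, pending=0
Byte[5]=D5: 2-byte lead. pending=1, acc=0x15
Byte[6]=BF: continuation. acc=(acc<<6)|0x3F=0x57F, pending=0
Byte[7]=E8: 3-byte lead. pending=2, acc=0x8
Byte[8]=81: continuation. acc=(acc<<6)|0x01=0x201, pending=1

Answer: 1 0x201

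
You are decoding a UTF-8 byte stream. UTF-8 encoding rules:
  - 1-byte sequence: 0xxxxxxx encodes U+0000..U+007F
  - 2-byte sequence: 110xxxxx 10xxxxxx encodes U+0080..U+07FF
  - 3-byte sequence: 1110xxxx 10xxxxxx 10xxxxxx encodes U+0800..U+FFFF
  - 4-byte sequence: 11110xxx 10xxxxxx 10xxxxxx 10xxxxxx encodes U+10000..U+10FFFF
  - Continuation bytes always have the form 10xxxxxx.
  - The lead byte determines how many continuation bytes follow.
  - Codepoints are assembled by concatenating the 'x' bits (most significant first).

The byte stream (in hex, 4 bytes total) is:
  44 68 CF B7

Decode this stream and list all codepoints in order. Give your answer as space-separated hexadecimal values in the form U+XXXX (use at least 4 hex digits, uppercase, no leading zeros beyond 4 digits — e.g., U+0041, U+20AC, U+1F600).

Answer: U+0044 U+0068 U+03F7

Derivation:
Byte[0]=44: 1-byte ASCII. cp=U+0044
Byte[1]=68: 1-byte ASCII. cp=U+0068
Byte[2]=CF: 2-byte lead, need 1 cont bytes. acc=0xF
Byte[3]=B7: continuation. acc=(acc<<6)|0x37=0x3F7
Completed: cp=U+03F7 (starts at byte 2)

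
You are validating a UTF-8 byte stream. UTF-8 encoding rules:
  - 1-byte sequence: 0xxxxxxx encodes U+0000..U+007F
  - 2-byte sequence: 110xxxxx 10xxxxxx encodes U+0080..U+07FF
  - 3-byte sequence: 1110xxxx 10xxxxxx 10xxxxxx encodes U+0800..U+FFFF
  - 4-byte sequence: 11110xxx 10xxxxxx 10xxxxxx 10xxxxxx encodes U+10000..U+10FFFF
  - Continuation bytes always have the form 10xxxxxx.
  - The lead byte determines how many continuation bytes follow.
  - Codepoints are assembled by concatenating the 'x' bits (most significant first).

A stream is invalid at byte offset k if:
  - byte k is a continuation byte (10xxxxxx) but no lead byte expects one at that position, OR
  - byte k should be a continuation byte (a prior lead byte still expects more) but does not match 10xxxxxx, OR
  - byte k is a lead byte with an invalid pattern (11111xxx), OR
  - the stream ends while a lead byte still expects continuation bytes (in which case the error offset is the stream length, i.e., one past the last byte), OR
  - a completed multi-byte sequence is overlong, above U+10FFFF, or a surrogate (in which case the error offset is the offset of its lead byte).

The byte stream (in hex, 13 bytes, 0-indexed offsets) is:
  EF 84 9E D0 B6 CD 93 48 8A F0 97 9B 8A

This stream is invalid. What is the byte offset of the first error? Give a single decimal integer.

Answer: 8

Derivation:
Byte[0]=EF: 3-byte lead, need 2 cont bytes. acc=0xF
Byte[1]=84: continuation. acc=(acc<<6)|0x04=0x3C4
Byte[2]=9E: continuation. acc=(acc<<6)|0x1E=0xF11E
Completed: cp=U+F11E (starts at byte 0)
Byte[3]=D0: 2-byte lead, need 1 cont bytes. acc=0x10
Byte[4]=B6: continuation. acc=(acc<<6)|0x36=0x436
Completed: cp=U+0436 (starts at byte 3)
Byte[5]=CD: 2-byte lead, need 1 cont bytes. acc=0xD
Byte[6]=93: continuation. acc=(acc<<6)|0x13=0x353
Completed: cp=U+0353 (starts at byte 5)
Byte[7]=48: 1-byte ASCII. cp=U+0048
Byte[8]=8A: INVALID lead byte (not 0xxx/110x/1110/11110)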